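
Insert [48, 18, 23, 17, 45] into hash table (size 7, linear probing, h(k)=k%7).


Insertions: 48->slot 6; 18->slot 4; 23->slot 2; 17->slot 3; 45->slot 5
Table: [None, None, 23, 17, 18, 45, 48]


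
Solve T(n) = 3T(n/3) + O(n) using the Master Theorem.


a=3, b=3, c=1. log_3(3)=1 = c=1. Case 2: O(n^c log n) = O(n log n)
Complexity: O(n log n)


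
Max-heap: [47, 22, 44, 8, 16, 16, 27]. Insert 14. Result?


Append 14: [47, 22, 44, 8, 16, 16, 27, 14]
Bubble up: swap idx 7(14) with idx 3(8)
Result: [47, 22, 44, 14, 16, 16, 27, 8]


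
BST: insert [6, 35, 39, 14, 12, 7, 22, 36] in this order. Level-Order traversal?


Root = 6; build tree by BST insertion.
Level-Order traversal: [6, 35, 14, 39, 12, 22, 36, 7]


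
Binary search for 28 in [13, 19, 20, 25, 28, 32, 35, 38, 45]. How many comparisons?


Search for 28:
[0,8] mid=4 arr[4]=28
Total: 1 comparisons


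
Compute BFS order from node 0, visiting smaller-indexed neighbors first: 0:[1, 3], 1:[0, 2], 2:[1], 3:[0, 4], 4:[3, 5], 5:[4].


BFS queue: start with [0]
Visit order: [0, 1, 3, 2, 4, 5]


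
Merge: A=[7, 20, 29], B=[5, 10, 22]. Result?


Compare heads, take smaller each step.
Merged: [5, 7, 10, 20, 22, 29]


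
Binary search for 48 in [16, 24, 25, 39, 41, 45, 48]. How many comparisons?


Search for 48:
[0,6] mid=3 arr[3]=39
[4,6] mid=5 arr[5]=45
[6,6] mid=6 arr[6]=48
Total: 3 comparisons


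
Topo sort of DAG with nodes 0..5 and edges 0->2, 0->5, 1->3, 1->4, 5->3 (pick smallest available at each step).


Kahn's algorithm, process smallest node first
Order: [0, 1, 2, 4, 5, 3]


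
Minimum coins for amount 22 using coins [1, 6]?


dp[0]=0; dp[i]=1+min(dp[i-c] for c in coins)
...dp[17]=7, dp[18]=3, dp[19]=4, dp[20]=5, dp[21]=6, dp[22]=7
Minimum coins for 22 = 7


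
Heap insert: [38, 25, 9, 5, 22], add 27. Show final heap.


Append 27: [38, 25, 9, 5, 22, 27]
Bubble up: swap idx 5(27) with idx 2(9)
Result: [38, 25, 27, 5, 22, 9]


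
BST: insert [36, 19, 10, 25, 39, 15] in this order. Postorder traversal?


Root = 36; build tree by BST insertion.
Postorder traversal: [15, 10, 25, 19, 39, 36]


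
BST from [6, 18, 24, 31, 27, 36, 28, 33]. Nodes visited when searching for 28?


BST root = 6
Search for 28: compare at each node
Path: [6, 18, 24, 31, 27, 28]


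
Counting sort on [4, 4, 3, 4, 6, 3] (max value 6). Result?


Count array: [0, 0, 0, 2, 3, 0, 1]
Reconstruct: [3, 3, 4, 4, 4, 6]


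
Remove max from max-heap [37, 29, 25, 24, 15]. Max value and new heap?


Max = 37
Replace root with last, heapify down
Resulting heap: [29, 24, 25, 15]


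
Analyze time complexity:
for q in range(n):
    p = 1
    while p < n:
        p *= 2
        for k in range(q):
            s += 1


Per nesting level: O(n) * O(log n) * O(n) [triangular over q] = O(n^2 log n)
Complexity: O(n^2 log n)


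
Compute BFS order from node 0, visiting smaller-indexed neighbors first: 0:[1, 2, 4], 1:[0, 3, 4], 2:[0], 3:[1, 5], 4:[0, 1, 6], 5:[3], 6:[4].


BFS queue: start with [0]
Visit order: [0, 1, 2, 4, 3, 6, 5]


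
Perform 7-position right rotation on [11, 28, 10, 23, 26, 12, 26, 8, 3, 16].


Right rotate by 7: [23, 26, 12, 26, 8, 3, 16, 11, 28, 10]


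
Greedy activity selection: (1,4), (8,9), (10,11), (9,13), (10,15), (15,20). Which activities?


Greedy: pick earliest-ending, then skip overlaps.
Selected (4 activities): [(1, 4), (8, 9), (10, 11), (15, 20)]


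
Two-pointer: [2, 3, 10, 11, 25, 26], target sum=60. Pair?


Two pointers: lo=0, hi=5
No pair sums to 60


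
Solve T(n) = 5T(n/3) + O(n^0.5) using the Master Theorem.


a=5, b=3, c=0.5. log_3(5)=1.465 > c=0.5. Case 1: O(n^log_b(a)) = O(n^1.465)
Complexity: O(n^1.465)


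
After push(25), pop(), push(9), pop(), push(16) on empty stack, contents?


push(25) -> [25]
pop() returns 25 -> []
push(9) -> [9]
pop() returns 9 -> []
push(16) -> [16]
Final stack (bottom to top): [16]


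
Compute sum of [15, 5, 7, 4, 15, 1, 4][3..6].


Prefix sums: [0, 15, 20, 27, 31, 46, 47, 51]
Sum[3..6] = prefix[7] - prefix[3] = 51 - 27 = 24


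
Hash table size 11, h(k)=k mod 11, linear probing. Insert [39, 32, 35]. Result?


Insertions: 39->slot 6; 32->slot 10; 35->slot 2
Table: [None, None, 35, None, None, None, 39, None, None, None, 32]


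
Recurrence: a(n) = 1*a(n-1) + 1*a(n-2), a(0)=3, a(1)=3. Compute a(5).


Build bottom-up:
...a(3)=9, a(4)=15, a(5)=1*15+1*9=24


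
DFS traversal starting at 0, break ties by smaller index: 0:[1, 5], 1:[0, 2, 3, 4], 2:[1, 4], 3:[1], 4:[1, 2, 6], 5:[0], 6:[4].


DFS stack-based: start with [0]
Visit order: [0, 1, 2, 4, 6, 3, 5]


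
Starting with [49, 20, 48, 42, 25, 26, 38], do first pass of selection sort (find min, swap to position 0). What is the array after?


After one pass: [20, 49, 48, 42, 25, 26, 38]


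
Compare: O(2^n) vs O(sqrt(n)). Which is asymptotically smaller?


sublinear grows slower than exponential
O(sqrt(n)) is asymptotically smaller; O(2^n) grows faster


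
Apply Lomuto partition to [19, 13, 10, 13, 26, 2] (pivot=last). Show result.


Elements <= 2 go left of pivot.
Result: [2, 13, 10, 13, 26, 19], pivot at index 0


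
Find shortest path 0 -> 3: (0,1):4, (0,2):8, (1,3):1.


Dijkstra from 0:
Distances: {0: 0, 1: 4, 2: 8, 3: 5}
Shortest distance to 3 = 5, path = [0, 1, 3]


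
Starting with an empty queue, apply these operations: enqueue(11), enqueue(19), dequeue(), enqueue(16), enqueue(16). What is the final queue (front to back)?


enqueue(11) -> [11]
enqueue(19) -> [11, 19]
dequeue() returns 11 -> [19]
enqueue(16) -> [19, 16]
enqueue(16) -> [19, 16, 16]
Final queue (front to back): [19, 16, 16]


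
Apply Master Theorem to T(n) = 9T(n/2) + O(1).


a=9, b=2, c=0. log_2(9)=3.170 > c=0. Case 1: O(n^log_b(a)) = O(n^3.170)
Complexity: O(n^3.170)


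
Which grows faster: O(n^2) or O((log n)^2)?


polylogarithmic grows slower than quadratic
O((log n)^2) is asymptotically smaller; O(n^2) grows faster


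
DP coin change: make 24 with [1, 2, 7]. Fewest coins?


dp[0]=0; dp[i]=1+min(dp[i-c] for c in coins)
...dp[19]=5, dp[20]=5, dp[21]=3, dp[22]=4, dp[23]=4, dp[24]=5
Minimum coins for 24 = 5


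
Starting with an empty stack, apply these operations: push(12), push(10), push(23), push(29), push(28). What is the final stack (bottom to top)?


push(12) -> [12]
push(10) -> [12, 10]
push(23) -> [12, 10, 23]
push(29) -> [12, 10, 23, 29]
push(28) -> [12, 10, 23, 29, 28]
Final stack (bottom to top): [12, 10, 23, 29, 28]


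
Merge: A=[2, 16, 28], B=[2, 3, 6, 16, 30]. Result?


Compare heads, take smaller each step.
Merged: [2, 2, 3, 6, 16, 16, 28, 30]


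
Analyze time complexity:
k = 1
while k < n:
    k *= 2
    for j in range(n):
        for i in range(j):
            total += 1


Per nesting level: O(log n) * O(n) * O(n) [triangular over j] = O(n^2 log n)
Complexity: O(n^2 log n)


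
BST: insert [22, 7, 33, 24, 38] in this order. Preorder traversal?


Root = 22; build tree by BST insertion.
Preorder traversal: [22, 7, 33, 24, 38]


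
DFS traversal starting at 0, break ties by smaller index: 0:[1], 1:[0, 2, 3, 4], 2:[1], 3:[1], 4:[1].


DFS stack-based: start with [0]
Visit order: [0, 1, 2, 3, 4]


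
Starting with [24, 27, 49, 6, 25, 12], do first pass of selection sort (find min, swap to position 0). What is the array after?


After one pass: [6, 27, 49, 24, 25, 12]


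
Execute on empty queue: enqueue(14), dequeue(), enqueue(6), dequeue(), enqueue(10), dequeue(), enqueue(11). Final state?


enqueue(14) -> [14]
dequeue() returns 14 -> []
enqueue(6) -> [6]
dequeue() returns 6 -> []
enqueue(10) -> [10]
dequeue() returns 10 -> []
enqueue(11) -> [11]
Final queue (front to back): [11]


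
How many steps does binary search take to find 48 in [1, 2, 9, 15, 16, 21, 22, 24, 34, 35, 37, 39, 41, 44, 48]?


Search for 48:
[0,14] mid=7 arr[7]=24
[8,14] mid=11 arr[11]=39
[12,14] mid=13 arr[13]=44
[14,14] mid=14 arr[14]=48
Total: 4 comparisons


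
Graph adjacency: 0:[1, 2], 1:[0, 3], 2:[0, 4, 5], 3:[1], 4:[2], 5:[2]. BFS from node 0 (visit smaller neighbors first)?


BFS queue: start with [0]
Visit order: [0, 1, 2, 3, 4, 5]


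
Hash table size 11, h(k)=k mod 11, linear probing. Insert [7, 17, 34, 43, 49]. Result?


Insertions: 7->slot 7; 17->slot 6; 34->slot 1; 43->slot 10; 49->slot 5
Table: [None, 34, None, None, None, 49, 17, 7, None, None, 43]


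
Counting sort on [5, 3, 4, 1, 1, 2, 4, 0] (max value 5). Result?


Count array: [1, 2, 1, 1, 2, 1]
Reconstruct: [0, 1, 1, 2, 3, 4, 4, 5]


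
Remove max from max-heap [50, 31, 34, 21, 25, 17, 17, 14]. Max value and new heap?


Max = 50
Replace root with last, heapify down
Resulting heap: [34, 31, 17, 21, 25, 14, 17]


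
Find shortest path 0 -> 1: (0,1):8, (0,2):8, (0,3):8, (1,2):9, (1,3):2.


Dijkstra from 0:
Distances: {0: 0, 1: 8, 2: 8, 3: 8}
Shortest distance to 1 = 8, path = [0, 1]


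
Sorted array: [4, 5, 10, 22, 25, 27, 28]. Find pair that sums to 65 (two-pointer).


Two pointers: lo=0, hi=6
No pair sums to 65


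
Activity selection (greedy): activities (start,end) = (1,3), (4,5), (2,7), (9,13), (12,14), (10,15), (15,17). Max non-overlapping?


Greedy: pick earliest-ending, then skip overlaps.
Selected (4 activities): [(1, 3), (4, 5), (9, 13), (15, 17)]


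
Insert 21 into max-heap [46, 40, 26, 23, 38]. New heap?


Append 21: [46, 40, 26, 23, 38, 21]
Bubble up: no swaps needed
Result: [46, 40, 26, 23, 38, 21]


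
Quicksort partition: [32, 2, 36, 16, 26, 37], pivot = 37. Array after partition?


Elements <= 37 go left of pivot.
Result: [32, 2, 36, 16, 26, 37], pivot at index 5


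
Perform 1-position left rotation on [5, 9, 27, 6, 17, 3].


Left rotate by 1: [9, 27, 6, 17, 3, 5]


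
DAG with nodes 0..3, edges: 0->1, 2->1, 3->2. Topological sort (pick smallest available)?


Kahn's algorithm, process smallest node first
Order: [0, 3, 2, 1]


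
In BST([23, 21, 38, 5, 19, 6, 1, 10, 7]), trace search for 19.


BST root = 23
Search for 19: compare at each node
Path: [23, 21, 5, 19]


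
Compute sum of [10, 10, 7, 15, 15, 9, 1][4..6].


Prefix sums: [0, 10, 20, 27, 42, 57, 66, 67]
Sum[4..6] = prefix[7] - prefix[4] = 67 - 42 = 25


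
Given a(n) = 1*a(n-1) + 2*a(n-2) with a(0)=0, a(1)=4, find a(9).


Build bottom-up:
...a(7)=172, a(8)=340, a(9)=1*340+2*172=684


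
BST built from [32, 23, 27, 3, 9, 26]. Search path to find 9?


BST root = 32
Search for 9: compare at each node
Path: [32, 23, 3, 9]


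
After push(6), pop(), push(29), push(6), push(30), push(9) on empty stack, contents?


push(6) -> [6]
pop() returns 6 -> []
push(29) -> [29]
push(6) -> [29, 6]
push(30) -> [29, 6, 30]
push(9) -> [29, 6, 30, 9]
Final stack (bottom to top): [29, 6, 30, 9]


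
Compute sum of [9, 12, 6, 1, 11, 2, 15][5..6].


Prefix sums: [0, 9, 21, 27, 28, 39, 41, 56]
Sum[5..6] = prefix[7] - prefix[5] = 56 - 39 = 17


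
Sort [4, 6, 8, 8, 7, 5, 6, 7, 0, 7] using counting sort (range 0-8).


Count array: [1, 0, 0, 0, 1, 1, 2, 3, 2]
Reconstruct: [0, 4, 5, 6, 6, 7, 7, 7, 8, 8]


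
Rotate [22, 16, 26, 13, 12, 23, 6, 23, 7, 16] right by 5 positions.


Right rotate by 5: [23, 6, 23, 7, 16, 22, 16, 26, 13, 12]


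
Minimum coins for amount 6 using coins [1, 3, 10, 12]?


dp[0]=0; dp[i]=1+min(dp[i-c] for c in coins)
...dp[1]=1, dp[2]=2, dp[3]=1, dp[4]=2, dp[5]=3, dp[6]=2
Minimum coins for 6 = 2


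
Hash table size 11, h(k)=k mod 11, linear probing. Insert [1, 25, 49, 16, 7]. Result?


Insertions: 1->slot 1; 25->slot 3; 49->slot 5; 16->slot 6; 7->slot 7
Table: [None, 1, None, 25, None, 49, 16, 7, None, None, None]


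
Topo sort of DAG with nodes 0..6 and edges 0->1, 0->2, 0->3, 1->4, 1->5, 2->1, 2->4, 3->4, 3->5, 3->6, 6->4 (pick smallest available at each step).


Kahn's algorithm, process smallest node first
Order: [0, 2, 1, 3, 5, 6, 4]


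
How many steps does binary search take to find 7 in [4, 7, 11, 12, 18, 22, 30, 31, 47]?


Search for 7:
[0,8] mid=4 arr[4]=18
[0,3] mid=1 arr[1]=7
Total: 2 comparisons


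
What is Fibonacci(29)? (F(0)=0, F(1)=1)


F(n)=F(n-1)+F(n-2)
...F(27)=196418, F(28)=317811, F(29)=514229


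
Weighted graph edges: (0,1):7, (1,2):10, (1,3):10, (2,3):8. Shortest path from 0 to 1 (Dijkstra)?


Dijkstra from 0:
Distances: {0: 0, 1: 7, 2: 17, 3: 17}
Shortest distance to 1 = 7, path = [0, 1]


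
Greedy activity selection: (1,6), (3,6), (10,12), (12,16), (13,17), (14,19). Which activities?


Greedy: pick earliest-ending, then skip overlaps.
Selected (3 activities): [(1, 6), (10, 12), (12, 16)]


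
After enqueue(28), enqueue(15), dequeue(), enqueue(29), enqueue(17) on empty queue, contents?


enqueue(28) -> [28]
enqueue(15) -> [28, 15]
dequeue() returns 28 -> [15]
enqueue(29) -> [15, 29]
enqueue(17) -> [15, 29, 17]
Final queue (front to back): [15, 29, 17]


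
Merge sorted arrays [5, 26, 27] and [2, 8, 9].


Compare heads, take smaller each step.
Merged: [2, 5, 8, 9, 26, 27]


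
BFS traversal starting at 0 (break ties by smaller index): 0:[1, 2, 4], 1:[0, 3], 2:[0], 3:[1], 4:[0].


BFS queue: start with [0]
Visit order: [0, 1, 2, 4, 3]


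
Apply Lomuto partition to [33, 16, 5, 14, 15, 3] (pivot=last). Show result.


Elements <= 3 go left of pivot.
Result: [3, 16, 5, 14, 15, 33], pivot at index 0


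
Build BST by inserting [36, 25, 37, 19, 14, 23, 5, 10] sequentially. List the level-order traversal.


Root = 36; build tree by BST insertion.
Level-Order traversal: [36, 25, 37, 19, 14, 23, 5, 10]


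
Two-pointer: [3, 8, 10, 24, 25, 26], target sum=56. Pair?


Two pointers: lo=0, hi=5
No pair sums to 56


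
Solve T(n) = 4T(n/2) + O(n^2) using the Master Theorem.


a=4, b=2, c=2. log_2(4)=2 = c=2. Case 2: O(n^c log n) = O(n^2 log n)
Complexity: O(n^2 log n)


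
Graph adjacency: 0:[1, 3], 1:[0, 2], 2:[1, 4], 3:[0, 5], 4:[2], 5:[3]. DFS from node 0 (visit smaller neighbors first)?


DFS stack-based: start with [0]
Visit order: [0, 1, 2, 4, 3, 5]


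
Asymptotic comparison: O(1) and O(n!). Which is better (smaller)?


constant grows slower than factorial
O(1) is asymptotically smaller; O(n!) grows faster


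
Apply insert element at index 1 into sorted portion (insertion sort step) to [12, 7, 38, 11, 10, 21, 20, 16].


After one pass: [7, 12, 38, 11, 10, 21, 20, 16]


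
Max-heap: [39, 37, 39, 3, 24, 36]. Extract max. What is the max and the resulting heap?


Max = 39
Replace root with last, heapify down
Resulting heap: [39, 37, 36, 3, 24]


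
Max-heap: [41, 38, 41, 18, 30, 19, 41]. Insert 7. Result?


Append 7: [41, 38, 41, 18, 30, 19, 41, 7]
Bubble up: no swaps needed
Result: [41, 38, 41, 18, 30, 19, 41, 7]


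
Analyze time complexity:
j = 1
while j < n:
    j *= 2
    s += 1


Per nesting level: O(log n) = O(log n)
Complexity: O(log n)


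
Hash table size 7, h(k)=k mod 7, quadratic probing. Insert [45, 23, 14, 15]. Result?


Insertions: 45->slot 3; 23->slot 2; 14->slot 0; 15->slot 1
Table: [14, 15, 23, 45, None, None, None]


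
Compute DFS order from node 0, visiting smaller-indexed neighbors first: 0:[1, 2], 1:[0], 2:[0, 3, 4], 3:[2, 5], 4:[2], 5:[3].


DFS stack-based: start with [0]
Visit order: [0, 1, 2, 3, 5, 4]


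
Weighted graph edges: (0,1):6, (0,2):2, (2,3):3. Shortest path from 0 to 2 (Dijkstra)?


Dijkstra from 0:
Distances: {0: 0, 1: 6, 2: 2, 3: 5}
Shortest distance to 2 = 2, path = [0, 2]


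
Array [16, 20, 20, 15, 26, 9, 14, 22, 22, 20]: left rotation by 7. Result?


Left rotate by 7: [22, 22, 20, 16, 20, 20, 15, 26, 9, 14]


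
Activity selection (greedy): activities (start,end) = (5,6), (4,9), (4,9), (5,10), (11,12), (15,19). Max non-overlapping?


Greedy: pick earliest-ending, then skip overlaps.
Selected (3 activities): [(5, 6), (11, 12), (15, 19)]


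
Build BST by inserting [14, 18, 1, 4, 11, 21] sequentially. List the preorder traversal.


Root = 14; build tree by BST insertion.
Preorder traversal: [14, 1, 4, 11, 18, 21]


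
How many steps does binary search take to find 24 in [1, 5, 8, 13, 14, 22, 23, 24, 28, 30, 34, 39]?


Search for 24:
[0,11] mid=5 arr[5]=22
[6,11] mid=8 arr[8]=28
[6,7] mid=6 arr[6]=23
[7,7] mid=7 arr[7]=24
Total: 4 comparisons


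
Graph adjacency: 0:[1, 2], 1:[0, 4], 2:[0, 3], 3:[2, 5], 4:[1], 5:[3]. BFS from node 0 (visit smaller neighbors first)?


BFS queue: start with [0]
Visit order: [0, 1, 2, 4, 3, 5]


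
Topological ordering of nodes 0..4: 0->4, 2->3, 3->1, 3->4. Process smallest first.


Kahn's algorithm, process smallest node first
Order: [0, 2, 3, 1, 4]


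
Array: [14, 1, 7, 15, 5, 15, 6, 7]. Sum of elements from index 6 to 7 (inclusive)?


Prefix sums: [0, 14, 15, 22, 37, 42, 57, 63, 70]
Sum[6..7] = prefix[8] - prefix[6] = 70 - 57 = 13


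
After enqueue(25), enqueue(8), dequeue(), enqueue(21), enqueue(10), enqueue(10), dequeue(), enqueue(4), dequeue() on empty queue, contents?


enqueue(25) -> [25]
enqueue(8) -> [25, 8]
dequeue() returns 25 -> [8]
enqueue(21) -> [8, 21]
enqueue(10) -> [8, 21, 10]
enqueue(10) -> [8, 21, 10, 10]
dequeue() returns 8 -> [21, 10, 10]
enqueue(4) -> [21, 10, 10, 4]
dequeue() returns 21 -> [10, 10, 4]
Final queue (front to back): [10, 10, 4]


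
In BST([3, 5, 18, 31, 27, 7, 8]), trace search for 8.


BST root = 3
Search for 8: compare at each node
Path: [3, 5, 18, 7, 8]


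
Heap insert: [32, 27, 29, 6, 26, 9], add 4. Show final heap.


Append 4: [32, 27, 29, 6, 26, 9, 4]
Bubble up: no swaps needed
Result: [32, 27, 29, 6, 26, 9, 4]


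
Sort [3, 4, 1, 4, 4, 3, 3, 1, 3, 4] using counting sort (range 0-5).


Count array: [0, 2, 0, 4, 4, 0]
Reconstruct: [1, 1, 3, 3, 3, 3, 4, 4, 4, 4]


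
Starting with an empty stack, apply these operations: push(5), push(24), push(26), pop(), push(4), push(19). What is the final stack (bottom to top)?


push(5) -> [5]
push(24) -> [5, 24]
push(26) -> [5, 24, 26]
pop() returns 26 -> [5, 24]
push(4) -> [5, 24, 4]
push(19) -> [5, 24, 4, 19]
Final stack (bottom to top): [5, 24, 4, 19]


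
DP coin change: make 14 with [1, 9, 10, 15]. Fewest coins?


dp[0]=0; dp[i]=1+min(dp[i-c] for c in coins)
...dp[9]=1, dp[10]=1, dp[11]=2, dp[12]=3, dp[13]=4, dp[14]=5
Minimum coins for 14 = 5


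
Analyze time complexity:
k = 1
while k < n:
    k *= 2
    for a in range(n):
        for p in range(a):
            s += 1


Per nesting level: O(log n) * O(n) * O(n) [triangular over a] = O(n^2 log n)
Complexity: O(n^2 log n)


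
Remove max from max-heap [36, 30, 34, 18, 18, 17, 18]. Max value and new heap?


Max = 36
Replace root with last, heapify down
Resulting heap: [34, 30, 18, 18, 18, 17]


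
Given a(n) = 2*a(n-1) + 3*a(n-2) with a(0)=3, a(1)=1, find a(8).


Build bottom-up:
...a(6)=731, a(7)=2185, a(8)=2*2185+3*731=6563


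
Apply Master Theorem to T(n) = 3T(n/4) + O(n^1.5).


a=3, b=4, c=1.5. log_4(3)=0.792 < c=1.5. Case 3: O(n^c) = O(n^1.500)
Complexity: O(n^1.500)


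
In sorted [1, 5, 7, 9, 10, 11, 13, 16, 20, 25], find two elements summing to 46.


Two pointers: lo=0, hi=9
No pair sums to 46


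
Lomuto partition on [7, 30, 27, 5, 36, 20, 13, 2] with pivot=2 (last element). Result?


Elements <= 2 go left of pivot.
Result: [2, 30, 27, 5, 36, 20, 13, 7], pivot at index 0


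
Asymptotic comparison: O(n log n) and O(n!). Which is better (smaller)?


linearithmic grows slower than factorial
O(n log n) is asymptotically smaller; O(n!) grows faster


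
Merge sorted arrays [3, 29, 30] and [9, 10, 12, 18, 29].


Compare heads, take smaller each step.
Merged: [3, 9, 10, 12, 18, 29, 29, 30]


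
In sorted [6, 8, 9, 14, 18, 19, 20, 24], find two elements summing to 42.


Two pointers: lo=0, hi=7
Found pair: (18, 24) summing to 42


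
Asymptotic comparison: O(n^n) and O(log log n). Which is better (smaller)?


double-logarithmic grows slower than n^n
O(log log n) is asymptotically smaller; O(n^n) grows faster


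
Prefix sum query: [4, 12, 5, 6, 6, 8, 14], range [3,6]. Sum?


Prefix sums: [0, 4, 16, 21, 27, 33, 41, 55]
Sum[3..6] = prefix[7] - prefix[3] = 55 - 21 = 34


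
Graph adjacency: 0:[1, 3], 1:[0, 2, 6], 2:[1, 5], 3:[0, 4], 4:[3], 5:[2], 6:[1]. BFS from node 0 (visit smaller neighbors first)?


BFS queue: start with [0]
Visit order: [0, 1, 3, 2, 6, 4, 5]


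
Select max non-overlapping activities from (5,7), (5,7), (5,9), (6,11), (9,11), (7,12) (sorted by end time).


Greedy: pick earliest-ending, then skip overlaps.
Selected (2 activities): [(5, 7), (9, 11)]


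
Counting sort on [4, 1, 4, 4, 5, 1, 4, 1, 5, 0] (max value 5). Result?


Count array: [1, 3, 0, 0, 4, 2]
Reconstruct: [0, 1, 1, 1, 4, 4, 4, 4, 5, 5]


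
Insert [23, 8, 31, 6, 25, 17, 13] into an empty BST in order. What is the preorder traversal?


Root = 23; build tree by BST insertion.
Preorder traversal: [23, 8, 6, 17, 13, 31, 25]


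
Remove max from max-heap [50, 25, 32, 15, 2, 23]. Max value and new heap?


Max = 50
Replace root with last, heapify down
Resulting heap: [32, 25, 23, 15, 2]


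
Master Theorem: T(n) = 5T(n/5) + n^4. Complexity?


a=5, b=5, c=4. log_5(5)=1 < c=4. Case 3: O(n^c) = O(n^4)
Complexity: O(n^4)


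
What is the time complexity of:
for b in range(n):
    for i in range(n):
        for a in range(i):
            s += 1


Per nesting level: O(n) * O(n) * O(n) [triangular over i] = O(n^3)
Complexity: O(n^3)


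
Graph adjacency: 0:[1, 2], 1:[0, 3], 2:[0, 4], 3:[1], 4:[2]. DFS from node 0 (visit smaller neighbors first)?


DFS stack-based: start with [0]
Visit order: [0, 1, 3, 2, 4]


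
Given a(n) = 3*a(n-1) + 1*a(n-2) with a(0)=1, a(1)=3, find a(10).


Build bottom-up:
...a(8)=12970, a(9)=42837, a(10)=3*42837+1*12970=141481


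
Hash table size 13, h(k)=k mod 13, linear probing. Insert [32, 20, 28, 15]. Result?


Insertions: 32->slot 6; 20->slot 7; 28->slot 2; 15->slot 3
Table: [None, None, 28, 15, None, None, 32, 20, None, None, None, None, None]


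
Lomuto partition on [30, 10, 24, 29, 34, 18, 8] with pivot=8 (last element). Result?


Elements <= 8 go left of pivot.
Result: [8, 10, 24, 29, 34, 18, 30], pivot at index 0


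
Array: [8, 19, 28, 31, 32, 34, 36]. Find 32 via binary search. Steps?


Search for 32:
[0,6] mid=3 arr[3]=31
[4,6] mid=5 arr[5]=34
[4,4] mid=4 arr[4]=32
Total: 3 comparisons


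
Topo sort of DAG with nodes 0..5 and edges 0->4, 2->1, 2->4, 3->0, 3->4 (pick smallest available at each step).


Kahn's algorithm, process smallest node first
Order: [2, 1, 3, 0, 4, 5]


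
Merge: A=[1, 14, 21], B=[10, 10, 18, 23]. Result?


Compare heads, take smaller each step.
Merged: [1, 10, 10, 14, 18, 21, 23]


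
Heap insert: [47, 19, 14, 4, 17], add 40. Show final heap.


Append 40: [47, 19, 14, 4, 17, 40]
Bubble up: swap idx 5(40) with idx 2(14)
Result: [47, 19, 40, 4, 17, 14]


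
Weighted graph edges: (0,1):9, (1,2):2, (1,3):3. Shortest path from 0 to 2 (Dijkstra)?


Dijkstra from 0:
Distances: {0: 0, 1: 9, 2: 11, 3: 12}
Shortest distance to 2 = 11, path = [0, 1, 2]


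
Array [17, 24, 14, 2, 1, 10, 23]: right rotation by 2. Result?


Right rotate by 2: [10, 23, 17, 24, 14, 2, 1]


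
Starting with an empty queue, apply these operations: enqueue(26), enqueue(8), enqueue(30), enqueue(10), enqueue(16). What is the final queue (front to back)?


enqueue(26) -> [26]
enqueue(8) -> [26, 8]
enqueue(30) -> [26, 8, 30]
enqueue(10) -> [26, 8, 30, 10]
enqueue(16) -> [26, 8, 30, 10, 16]
Final queue (front to back): [26, 8, 30, 10, 16]


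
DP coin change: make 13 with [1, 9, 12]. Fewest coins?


dp[0]=0; dp[i]=1+min(dp[i-c] for c in coins)
...dp[8]=8, dp[9]=1, dp[10]=2, dp[11]=3, dp[12]=1, dp[13]=2
Minimum coins for 13 = 2


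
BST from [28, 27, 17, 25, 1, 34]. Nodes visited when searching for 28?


BST root = 28
Search for 28: compare at each node
Path: [28]


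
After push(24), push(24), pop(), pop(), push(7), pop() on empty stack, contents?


push(24) -> [24]
push(24) -> [24, 24]
pop() returns 24 -> [24]
pop() returns 24 -> []
push(7) -> [7]
pop() returns 7 -> []
Final stack (bottom to top): []


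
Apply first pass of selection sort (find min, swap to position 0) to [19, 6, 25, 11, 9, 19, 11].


After one pass: [6, 19, 25, 11, 9, 19, 11]


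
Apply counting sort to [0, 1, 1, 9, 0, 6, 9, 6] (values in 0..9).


Count array: [2, 2, 0, 0, 0, 0, 2, 0, 0, 2]
Reconstruct: [0, 0, 1, 1, 6, 6, 9, 9]


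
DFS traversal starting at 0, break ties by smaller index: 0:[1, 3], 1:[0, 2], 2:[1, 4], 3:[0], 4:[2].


DFS stack-based: start with [0]
Visit order: [0, 1, 2, 4, 3]


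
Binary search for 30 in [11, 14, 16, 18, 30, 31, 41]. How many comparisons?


Search for 30:
[0,6] mid=3 arr[3]=18
[4,6] mid=5 arr[5]=31
[4,4] mid=4 arr[4]=30
Total: 3 comparisons


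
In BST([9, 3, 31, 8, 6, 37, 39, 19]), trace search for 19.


BST root = 9
Search for 19: compare at each node
Path: [9, 31, 19]


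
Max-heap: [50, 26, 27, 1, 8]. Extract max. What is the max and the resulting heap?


Max = 50
Replace root with last, heapify down
Resulting heap: [27, 26, 8, 1]


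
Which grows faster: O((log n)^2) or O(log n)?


logarithmic grows slower than polylogarithmic
O(log n) is asymptotically smaller; O((log n)^2) grows faster


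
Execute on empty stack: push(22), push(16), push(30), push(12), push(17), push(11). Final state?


push(22) -> [22]
push(16) -> [22, 16]
push(30) -> [22, 16, 30]
push(12) -> [22, 16, 30, 12]
push(17) -> [22, 16, 30, 12, 17]
push(11) -> [22, 16, 30, 12, 17, 11]
Final stack (bottom to top): [22, 16, 30, 12, 17, 11]


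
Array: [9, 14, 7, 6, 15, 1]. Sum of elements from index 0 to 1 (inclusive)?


Prefix sums: [0, 9, 23, 30, 36, 51, 52]
Sum[0..1] = prefix[2] - prefix[0] = 23 - 0 = 23


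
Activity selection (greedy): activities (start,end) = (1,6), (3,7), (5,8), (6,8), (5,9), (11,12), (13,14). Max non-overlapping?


Greedy: pick earliest-ending, then skip overlaps.
Selected (4 activities): [(1, 6), (6, 8), (11, 12), (13, 14)]


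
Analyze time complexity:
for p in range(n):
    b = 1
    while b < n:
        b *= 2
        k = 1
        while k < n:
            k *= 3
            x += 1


Per nesting level: O(n) * O(log n) * O(log n) = O(n (log n)^2)
Complexity: O(n (log n)^2)


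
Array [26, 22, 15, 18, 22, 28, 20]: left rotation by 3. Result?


Left rotate by 3: [18, 22, 28, 20, 26, 22, 15]


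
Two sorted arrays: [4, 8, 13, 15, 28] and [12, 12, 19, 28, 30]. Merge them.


Compare heads, take smaller each step.
Merged: [4, 8, 12, 12, 13, 15, 19, 28, 28, 30]


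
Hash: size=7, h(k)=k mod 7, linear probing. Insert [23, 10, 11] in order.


Insertions: 23->slot 2; 10->slot 3; 11->slot 4
Table: [None, None, 23, 10, 11, None, None]


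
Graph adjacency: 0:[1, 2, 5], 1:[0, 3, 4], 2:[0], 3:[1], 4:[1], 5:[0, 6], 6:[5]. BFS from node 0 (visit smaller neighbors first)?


BFS queue: start with [0]
Visit order: [0, 1, 2, 5, 3, 4, 6]


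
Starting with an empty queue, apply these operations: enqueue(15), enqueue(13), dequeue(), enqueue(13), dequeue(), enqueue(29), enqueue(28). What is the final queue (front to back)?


enqueue(15) -> [15]
enqueue(13) -> [15, 13]
dequeue() returns 15 -> [13]
enqueue(13) -> [13, 13]
dequeue() returns 13 -> [13]
enqueue(29) -> [13, 29]
enqueue(28) -> [13, 29, 28]
Final queue (front to back): [13, 29, 28]


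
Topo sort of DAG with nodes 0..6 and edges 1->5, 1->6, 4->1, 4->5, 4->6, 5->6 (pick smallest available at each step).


Kahn's algorithm, process smallest node first
Order: [0, 2, 3, 4, 1, 5, 6]


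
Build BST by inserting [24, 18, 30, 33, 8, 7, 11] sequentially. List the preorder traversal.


Root = 24; build tree by BST insertion.
Preorder traversal: [24, 18, 8, 7, 11, 30, 33]


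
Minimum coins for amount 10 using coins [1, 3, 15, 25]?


dp[0]=0; dp[i]=1+min(dp[i-c] for c in coins)
...dp[5]=3, dp[6]=2, dp[7]=3, dp[8]=4, dp[9]=3, dp[10]=4
Minimum coins for 10 = 4


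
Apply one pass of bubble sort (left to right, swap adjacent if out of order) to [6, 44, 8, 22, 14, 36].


After one pass: [6, 8, 22, 14, 36, 44]


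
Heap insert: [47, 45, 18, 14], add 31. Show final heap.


Append 31: [47, 45, 18, 14, 31]
Bubble up: no swaps needed
Result: [47, 45, 18, 14, 31]


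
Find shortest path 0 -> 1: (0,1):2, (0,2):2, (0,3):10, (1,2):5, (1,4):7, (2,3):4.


Dijkstra from 0:
Distances: {0: 0, 1: 2, 2: 2, 3: 6, 4: 9}
Shortest distance to 1 = 2, path = [0, 1]


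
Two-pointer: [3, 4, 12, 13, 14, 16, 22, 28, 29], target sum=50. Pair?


Two pointers: lo=0, hi=8
Found pair: (22, 28) summing to 50


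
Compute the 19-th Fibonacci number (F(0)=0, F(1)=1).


F(n)=F(n-1)+F(n-2)
...F(17)=1597, F(18)=2584, F(19)=4181


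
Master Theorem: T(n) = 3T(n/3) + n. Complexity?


a=3, b=3, c=1. log_3(3)=1 = c=1. Case 2: O(n^c log n) = O(n log n)
Complexity: O(n log n)


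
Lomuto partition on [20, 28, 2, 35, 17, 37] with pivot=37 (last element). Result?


Elements <= 37 go left of pivot.
Result: [20, 28, 2, 35, 17, 37], pivot at index 5


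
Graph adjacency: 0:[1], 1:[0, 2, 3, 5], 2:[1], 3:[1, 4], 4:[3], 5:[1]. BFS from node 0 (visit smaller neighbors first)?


BFS queue: start with [0]
Visit order: [0, 1, 2, 3, 5, 4]


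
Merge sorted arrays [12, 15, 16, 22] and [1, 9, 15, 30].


Compare heads, take smaller each step.
Merged: [1, 9, 12, 15, 15, 16, 22, 30]


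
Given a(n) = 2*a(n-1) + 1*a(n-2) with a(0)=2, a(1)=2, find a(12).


Build bottom-up:
...a(10)=6726, a(11)=16238, a(12)=2*16238+1*6726=39202


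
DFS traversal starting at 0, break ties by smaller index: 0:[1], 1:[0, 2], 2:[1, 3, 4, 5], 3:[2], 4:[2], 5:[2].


DFS stack-based: start with [0]
Visit order: [0, 1, 2, 3, 4, 5]


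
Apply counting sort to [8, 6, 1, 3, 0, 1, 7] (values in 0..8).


Count array: [1, 2, 0, 1, 0, 0, 1, 1, 1]
Reconstruct: [0, 1, 1, 3, 6, 7, 8]


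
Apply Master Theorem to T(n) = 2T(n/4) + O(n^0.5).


a=2, b=4, c=0.5. log_4(2)=0.5 = c=0.5. Case 2: O(n^c log n) = O(sqrt(n) log n)
Complexity: O(sqrt(n) log n)


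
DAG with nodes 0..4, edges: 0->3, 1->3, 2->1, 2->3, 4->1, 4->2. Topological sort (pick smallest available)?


Kahn's algorithm, process smallest node first
Order: [0, 4, 2, 1, 3]


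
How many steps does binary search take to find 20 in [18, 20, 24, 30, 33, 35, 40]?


Search for 20:
[0,6] mid=3 arr[3]=30
[0,2] mid=1 arr[1]=20
Total: 2 comparisons


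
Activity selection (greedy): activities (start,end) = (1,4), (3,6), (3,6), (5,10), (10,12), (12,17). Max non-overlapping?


Greedy: pick earliest-ending, then skip overlaps.
Selected (4 activities): [(1, 4), (5, 10), (10, 12), (12, 17)]


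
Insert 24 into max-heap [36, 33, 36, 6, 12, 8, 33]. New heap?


Append 24: [36, 33, 36, 6, 12, 8, 33, 24]
Bubble up: swap idx 7(24) with idx 3(6)
Result: [36, 33, 36, 24, 12, 8, 33, 6]


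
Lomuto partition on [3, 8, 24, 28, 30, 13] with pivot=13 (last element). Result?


Elements <= 13 go left of pivot.
Result: [3, 8, 13, 28, 30, 24], pivot at index 2


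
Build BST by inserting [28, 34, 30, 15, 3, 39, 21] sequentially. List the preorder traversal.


Root = 28; build tree by BST insertion.
Preorder traversal: [28, 15, 3, 21, 34, 30, 39]


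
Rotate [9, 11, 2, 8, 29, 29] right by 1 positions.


Right rotate by 1: [29, 9, 11, 2, 8, 29]


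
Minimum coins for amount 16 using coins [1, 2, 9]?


dp[0]=0; dp[i]=1+min(dp[i-c] for c in coins)
...dp[11]=2, dp[12]=3, dp[13]=3, dp[14]=4, dp[15]=4, dp[16]=5
Minimum coins for 16 = 5


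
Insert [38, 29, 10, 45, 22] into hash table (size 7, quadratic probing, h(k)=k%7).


Insertions: 38->slot 3; 29->slot 1; 10->slot 4; 45->slot 0; 22->slot 2
Table: [45, 29, 22, 38, 10, None, None]


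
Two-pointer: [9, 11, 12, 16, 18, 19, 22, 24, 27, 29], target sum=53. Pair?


Two pointers: lo=0, hi=9
Found pair: (24, 29) summing to 53


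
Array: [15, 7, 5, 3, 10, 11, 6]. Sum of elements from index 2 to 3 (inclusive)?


Prefix sums: [0, 15, 22, 27, 30, 40, 51, 57]
Sum[2..3] = prefix[4] - prefix[2] = 30 - 22 = 8


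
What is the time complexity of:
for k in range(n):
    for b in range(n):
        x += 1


Per nesting level: O(n) * O(n) = O(n^2)
Complexity: O(n^2)


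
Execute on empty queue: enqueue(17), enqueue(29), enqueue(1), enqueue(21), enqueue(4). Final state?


enqueue(17) -> [17]
enqueue(29) -> [17, 29]
enqueue(1) -> [17, 29, 1]
enqueue(21) -> [17, 29, 1, 21]
enqueue(4) -> [17, 29, 1, 21, 4]
Final queue (front to back): [17, 29, 1, 21, 4]


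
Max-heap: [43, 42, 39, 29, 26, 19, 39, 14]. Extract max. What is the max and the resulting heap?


Max = 43
Replace root with last, heapify down
Resulting heap: [42, 29, 39, 14, 26, 19, 39]


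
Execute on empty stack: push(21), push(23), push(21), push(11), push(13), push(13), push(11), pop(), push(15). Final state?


push(21) -> [21]
push(23) -> [21, 23]
push(21) -> [21, 23, 21]
push(11) -> [21, 23, 21, 11]
push(13) -> [21, 23, 21, 11, 13]
push(13) -> [21, 23, 21, 11, 13, 13]
push(11) -> [21, 23, 21, 11, 13, 13, 11]
pop() returns 11 -> [21, 23, 21, 11, 13, 13]
push(15) -> [21, 23, 21, 11, 13, 13, 15]
Final stack (bottom to top): [21, 23, 21, 11, 13, 13, 15]


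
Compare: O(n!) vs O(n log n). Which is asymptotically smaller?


linearithmic grows slower than factorial
O(n log n) is asymptotically smaller; O(n!) grows faster


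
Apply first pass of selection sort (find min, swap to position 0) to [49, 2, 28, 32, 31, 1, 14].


After one pass: [1, 2, 28, 32, 31, 49, 14]


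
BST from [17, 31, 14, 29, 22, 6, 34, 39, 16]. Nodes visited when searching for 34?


BST root = 17
Search for 34: compare at each node
Path: [17, 31, 34]


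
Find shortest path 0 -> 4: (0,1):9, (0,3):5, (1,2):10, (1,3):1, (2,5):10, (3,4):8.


Dijkstra from 0:
Distances: {0: 0, 1: 6, 2: 16, 3: 5, 4: 13, 5: 26}
Shortest distance to 4 = 13, path = [0, 3, 4]


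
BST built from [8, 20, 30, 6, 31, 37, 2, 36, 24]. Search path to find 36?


BST root = 8
Search for 36: compare at each node
Path: [8, 20, 30, 31, 37, 36]


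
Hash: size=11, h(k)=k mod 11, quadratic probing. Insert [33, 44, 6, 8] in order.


Insertions: 33->slot 0; 44->slot 1; 6->slot 6; 8->slot 8
Table: [33, 44, None, None, None, None, 6, None, 8, None, None]


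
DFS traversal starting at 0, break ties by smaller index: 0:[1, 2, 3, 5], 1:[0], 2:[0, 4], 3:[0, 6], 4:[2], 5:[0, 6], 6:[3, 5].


DFS stack-based: start with [0]
Visit order: [0, 1, 2, 4, 3, 6, 5]


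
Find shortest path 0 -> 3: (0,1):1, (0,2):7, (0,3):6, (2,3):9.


Dijkstra from 0:
Distances: {0: 0, 1: 1, 2: 7, 3: 6}
Shortest distance to 3 = 6, path = [0, 3]


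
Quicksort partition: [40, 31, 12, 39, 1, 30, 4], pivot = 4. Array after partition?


Elements <= 4 go left of pivot.
Result: [1, 4, 12, 39, 40, 30, 31], pivot at index 1


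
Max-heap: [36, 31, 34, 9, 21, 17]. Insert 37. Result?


Append 37: [36, 31, 34, 9, 21, 17, 37]
Bubble up: swap idx 6(37) with idx 2(34); swap idx 2(37) with idx 0(36)
Result: [37, 31, 36, 9, 21, 17, 34]


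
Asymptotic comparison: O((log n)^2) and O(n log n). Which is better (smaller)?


polylogarithmic grows slower than linearithmic
O((log n)^2) is asymptotically smaller; O(n log n) grows faster


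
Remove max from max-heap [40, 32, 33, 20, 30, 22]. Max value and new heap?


Max = 40
Replace root with last, heapify down
Resulting heap: [33, 32, 22, 20, 30]


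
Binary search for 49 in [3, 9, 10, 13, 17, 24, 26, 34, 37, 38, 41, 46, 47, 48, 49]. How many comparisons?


Search for 49:
[0,14] mid=7 arr[7]=34
[8,14] mid=11 arr[11]=46
[12,14] mid=13 arr[13]=48
[14,14] mid=14 arr[14]=49
Total: 4 comparisons


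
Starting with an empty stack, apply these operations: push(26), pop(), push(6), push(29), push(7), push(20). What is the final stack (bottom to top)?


push(26) -> [26]
pop() returns 26 -> []
push(6) -> [6]
push(29) -> [6, 29]
push(7) -> [6, 29, 7]
push(20) -> [6, 29, 7, 20]
Final stack (bottom to top): [6, 29, 7, 20]


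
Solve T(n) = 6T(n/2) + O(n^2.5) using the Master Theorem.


a=6, b=2, c=2.5. log_2(6)=2.585 > c=2.5. Case 1: O(n^log_b(a)) = O(n^2.585)
Complexity: O(n^2.585)


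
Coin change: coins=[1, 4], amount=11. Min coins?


dp[0]=0; dp[i]=1+min(dp[i-c] for c in coins)
...dp[6]=3, dp[7]=4, dp[8]=2, dp[9]=3, dp[10]=4, dp[11]=5
Minimum coins for 11 = 5


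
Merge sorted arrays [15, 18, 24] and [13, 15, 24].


Compare heads, take smaller each step.
Merged: [13, 15, 15, 18, 24, 24]


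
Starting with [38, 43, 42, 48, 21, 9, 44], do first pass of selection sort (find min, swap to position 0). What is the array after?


After one pass: [9, 43, 42, 48, 21, 38, 44]


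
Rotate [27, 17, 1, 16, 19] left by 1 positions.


Left rotate by 1: [17, 1, 16, 19, 27]


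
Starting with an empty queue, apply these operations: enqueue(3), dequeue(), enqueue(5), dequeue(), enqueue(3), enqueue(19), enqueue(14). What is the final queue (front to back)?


enqueue(3) -> [3]
dequeue() returns 3 -> []
enqueue(5) -> [5]
dequeue() returns 5 -> []
enqueue(3) -> [3]
enqueue(19) -> [3, 19]
enqueue(14) -> [3, 19, 14]
Final queue (front to back): [3, 19, 14]


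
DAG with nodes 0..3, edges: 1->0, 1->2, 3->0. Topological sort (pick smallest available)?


Kahn's algorithm, process smallest node first
Order: [1, 2, 3, 0]


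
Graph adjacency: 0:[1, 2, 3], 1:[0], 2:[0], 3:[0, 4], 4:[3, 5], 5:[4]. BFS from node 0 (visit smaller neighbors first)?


BFS queue: start with [0]
Visit order: [0, 1, 2, 3, 4, 5]


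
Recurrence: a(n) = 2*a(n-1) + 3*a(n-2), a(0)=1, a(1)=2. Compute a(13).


Build bottom-up:
...a(11)=132860, a(12)=398581, a(13)=2*398581+3*132860=1195742


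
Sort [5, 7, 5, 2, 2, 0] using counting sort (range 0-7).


Count array: [1, 0, 2, 0, 0, 2, 0, 1]
Reconstruct: [0, 2, 2, 5, 5, 7]


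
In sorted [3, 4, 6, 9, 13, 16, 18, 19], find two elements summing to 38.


Two pointers: lo=0, hi=7
No pair sums to 38


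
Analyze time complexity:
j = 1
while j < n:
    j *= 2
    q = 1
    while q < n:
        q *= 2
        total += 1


Per nesting level: O(log n) * O(log n) = O((log n)^2)
Complexity: O((log n)^2)


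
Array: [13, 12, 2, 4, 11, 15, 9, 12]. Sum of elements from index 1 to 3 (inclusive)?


Prefix sums: [0, 13, 25, 27, 31, 42, 57, 66, 78]
Sum[1..3] = prefix[4] - prefix[1] = 31 - 13 = 18


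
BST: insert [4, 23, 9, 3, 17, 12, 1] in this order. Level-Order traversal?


Root = 4; build tree by BST insertion.
Level-Order traversal: [4, 3, 23, 1, 9, 17, 12]


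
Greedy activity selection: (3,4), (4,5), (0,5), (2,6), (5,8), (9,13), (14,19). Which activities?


Greedy: pick earliest-ending, then skip overlaps.
Selected (5 activities): [(3, 4), (4, 5), (5, 8), (9, 13), (14, 19)]


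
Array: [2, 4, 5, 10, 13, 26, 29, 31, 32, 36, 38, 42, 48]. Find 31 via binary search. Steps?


Search for 31:
[0,12] mid=6 arr[6]=29
[7,12] mid=9 arr[9]=36
[7,8] mid=7 arr[7]=31
Total: 3 comparisons


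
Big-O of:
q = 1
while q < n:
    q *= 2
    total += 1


Per nesting level: O(log n) = O(log n)
Complexity: O(log n)


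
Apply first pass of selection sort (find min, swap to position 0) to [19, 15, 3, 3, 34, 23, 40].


After one pass: [3, 15, 19, 3, 34, 23, 40]


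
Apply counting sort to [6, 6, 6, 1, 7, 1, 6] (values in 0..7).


Count array: [0, 2, 0, 0, 0, 0, 4, 1]
Reconstruct: [1, 1, 6, 6, 6, 6, 7]
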